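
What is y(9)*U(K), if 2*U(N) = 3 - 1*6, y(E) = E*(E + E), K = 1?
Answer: -243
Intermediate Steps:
y(E) = 2*E² (y(E) = E*(2*E) = 2*E²)
U(N) = -3/2 (U(N) = (3 - 1*6)/2 = (3 - 6)/2 = (½)*(-3) = -3/2)
y(9)*U(K) = (2*9²)*(-3/2) = (2*81)*(-3/2) = 162*(-3/2) = -243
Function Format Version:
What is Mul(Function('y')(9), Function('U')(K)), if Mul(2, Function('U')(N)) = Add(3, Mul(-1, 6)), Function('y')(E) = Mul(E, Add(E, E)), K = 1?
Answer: -243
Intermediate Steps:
Function('y')(E) = Mul(2, Pow(E, 2)) (Function('y')(E) = Mul(E, Mul(2, E)) = Mul(2, Pow(E, 2)))
Function('U')(N) = Rational(-3, 2) (Function('U')(N) = Mul(Rational(1, 2), Add(3, Mul(-1, 6))) = Mul(Rational(1, 2), Add(3, -6)) = Mul(Rational(1, 2), -3) = Rational(-3, 2))
Mul(Function('y')(9), Function('U')(K)) = Mul(Mul(2, Pow(9, 2)), Rational(-3, 2)) = Mul(Mul(2, 81), Rational(-3, 2)) = Mul(162, Rational(-3, 2)) = -243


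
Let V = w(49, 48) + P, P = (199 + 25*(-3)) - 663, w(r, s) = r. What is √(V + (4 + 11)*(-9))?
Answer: 25*I ≈ 25.0*I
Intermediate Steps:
P = -539 (P = (199 - 75) - 663 = 124 - 663 = -539)
V = -490 (V = 49 - 539 = -490)
√(V + (4 + 11)*(-9)) = √(-490 + (4 + 11)*(-9)) = √(-490 + 15*(-9)) = √(-490 - 135) = √(-625) = 25*I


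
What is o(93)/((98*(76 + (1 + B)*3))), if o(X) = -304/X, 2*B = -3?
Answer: -304/678993 ≈ -0.00044772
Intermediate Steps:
B = -3/2 (B = (1/2)*(-3) = -3/2 ≈ -1.5000)
o(93)/((98*(76 + (1 + B)*3))) = (-304/93)/((98*(76 + (1 - 3/2)*3))) = (-304*1/93)/((98*(76 - 1/2*3))) = -304*1/(98*(76 - 3/2))/93 = -304/(93*(98*(149/2))) = -304/93/7301 = -304/93*1/7301 = -304/678993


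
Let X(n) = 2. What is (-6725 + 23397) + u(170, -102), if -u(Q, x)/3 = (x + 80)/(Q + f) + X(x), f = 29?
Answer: 3316600/199 ≈ 16666.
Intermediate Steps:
u(Q, x) = -6 - 3*(80 + x)/(29 + Q) (u(Q, x) = -3*((x + 80)/(Q + 29) + 2) = -3*((80 + x)/(29 + Q) + 2) = -3*(2 + (80 + x)/(29 + Q)) = -6 - 3*(80 + x)/(29 + Q))
(-6725 + 23397) + u(170, -102) = (-6725 + 23397) + 3*(-138 - 1*(-102) - 2*170)/(29 + 170) = 16672 + 3*(-138 + 102 - 340)/199 = 16672 + 3*(1/199)*(-376) = 16672 - 1128/199 = 3316600/199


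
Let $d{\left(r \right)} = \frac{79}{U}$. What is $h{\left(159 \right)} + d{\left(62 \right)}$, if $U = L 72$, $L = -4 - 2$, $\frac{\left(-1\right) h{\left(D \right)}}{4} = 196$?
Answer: $- \frac{338767}{432} \approx -784.18$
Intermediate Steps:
$h{\left(D \right)} = -784$ ($h{\left(D \right)} = \left(-4\right) 196 = -784$)
$L = -6$ ($L = -4 - 2 = -6$)
$U = -432$ ($U = \left(-6\right) 72 = -432$)
$d{\left(r \right)} = - \frac{79}{432}$ ($d{\left(r \right)} = \frac{79}{-432} = 79 \left(- \frac{1}{432}\right) = - \frac{79}{432}$)
$h{\left(159 \right)} + d{\left(62 \right)} = -784 - \frac{79}{432} = - \frac{338767}{432}$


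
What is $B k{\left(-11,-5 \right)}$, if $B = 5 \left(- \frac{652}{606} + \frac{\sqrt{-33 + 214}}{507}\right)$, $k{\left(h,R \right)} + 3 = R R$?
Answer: $- \frac{35860}{303} + \frac{110 \sqrt{181}}{507} \approx -115.43$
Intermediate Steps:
$k{\left(h,R \right)} = -3 + R^{2}$ ($k{\left(h,R \right)} = -3 + R R = -3 + R^{2}$)
$B = - \frac{1630}{303} + \frac{5 \sqrt{181}}{507}$ ($B = 5 \left(\left(-652\right) \frac{1}{606} + \sqrt{181} \cdot \frac{1}{507}\right) = 5 \left(- \frac{326}{303} + \frac{\sqrt{181}}{507}\right) = - \frac{1630}{303} + \frac{5 \sqrt{181}}{507} \approx -5.2469$)
$B k{\left(-11,-5 \right)} = \left(- \frac{1630}{303} + \frac{5 \sqrt{181}}{507}\right) \left(-3 + \left(-5\right)^{2}\right) = \left(- \frac{1630}{303} + \frac{5 \sqrt{181}}{507}\right) \left(-3 + 25\right) = \left(- \frac{1630}{303} + \frac{5 \sqrt{181}}{507}\right) 22 = - \frac{35860}{303} + \frac{110 \sqrt{181}}{507}$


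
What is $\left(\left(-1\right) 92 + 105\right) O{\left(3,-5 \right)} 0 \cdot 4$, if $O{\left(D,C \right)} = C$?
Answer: $0$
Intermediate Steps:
$\left(\left(-1\right) 92 + 105\right) O{\left(3,-5 \right)} 0 \cdot 4 = \left(\left(-1\right) 92 + 105\right) \left(-5\right) 0 \cdot 4 = \left(-92 + 105\right) 0 \cdot 4 = 13 \cdot 0 = 0$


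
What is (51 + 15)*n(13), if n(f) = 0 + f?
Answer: 858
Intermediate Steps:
n(f) = f
(51 + 15)*n(13) = (51 + 15)*13 = 66*13 = 858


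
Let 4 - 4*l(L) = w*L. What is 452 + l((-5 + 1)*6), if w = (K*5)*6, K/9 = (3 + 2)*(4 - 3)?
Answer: 8553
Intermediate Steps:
K = 45 (K = 9*((3 + 2)*(4 - 3)) = 9*(5*1) = 9*5 = 45)
w = 1350 (w = (45*5)*6 = 225*6 = 1350)
l(L) = 1 - 675*L/2
452 + l((-5 + 1)*6) = 452 + (1 - 675*(-5 + 1)*6/2) = 452 + (1 - (-1350)*6) = 452 + (1 - 675/2*(-24)) = 452 + (1 + 8100) = 452 + 8101 = 8553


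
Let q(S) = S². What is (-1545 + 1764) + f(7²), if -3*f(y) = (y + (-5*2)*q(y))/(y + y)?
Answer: 601/2 ≈ 300.50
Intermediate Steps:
f(y) = -(y - 10*y²)/(6*y) (f(y) = -(y + (-5*2)*y²)/(3*(y + y)) = -(y - 10*y²)/(3*(2*y)) = -(y - 10*y²)*1/(2*y)/3 = -(y - 10*y²)/(6*y))
(-1545 + 1764) + f(7²) = (-1545 + 1764) + (-⅙ + (5/3)*7²) = 219 + (-⅙ + (5/3)*49) = 219 + (-⅙ + 245/3) = 219 + 163/2 = 601/2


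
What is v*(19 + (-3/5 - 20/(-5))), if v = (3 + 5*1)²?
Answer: 7168/5 ≈ 1433.6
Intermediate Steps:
v = 64 (v = (3 + 5)² = 8² = 64)
v*(19 + (-3/5 - 20/(-5))) = 64*(19 + (-3/5 - 20/(-5))) = 64*(19 + (-3*⅕ - 20*(-⅕))) = 64*(19 + (-⅗ + 4)) = 64*(19 + 17/5) = 64*(112/5) = 7168/5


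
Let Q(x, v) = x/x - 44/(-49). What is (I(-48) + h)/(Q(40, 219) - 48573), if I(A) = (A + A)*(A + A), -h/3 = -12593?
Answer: -767585/793328 ≈ -0.96755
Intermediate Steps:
h = 37779 (h = -3*(-12593) = 37779)
I(A) = 4*A² (I(A) = (2*A)*(2*A) = 4*A²)
Q(x, v) = 93/49 (Q(x, v) = 1 - 44*(-1/49) = 1 + 44/49 = 93/49)
(I(-48) + h)/(Q(40, 219) - 48573) = (4*(-48)² + 37779)/(93/49 - 48573) = (4*2304 + 37779)/(-2379984/49) = (9216 + 37779)*(-49/2379984) = 46995*(-49/2379984) = -767585/793328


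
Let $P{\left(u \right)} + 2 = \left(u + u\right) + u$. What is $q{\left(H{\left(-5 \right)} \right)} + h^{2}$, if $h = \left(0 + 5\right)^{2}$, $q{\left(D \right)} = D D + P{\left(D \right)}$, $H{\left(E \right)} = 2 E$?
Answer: $693$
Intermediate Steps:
$P{\left(u \right)} = -2 + 3 u$ ($P{\left(u \right)} = -2 + \left(\left(u + u\right) + u\right) = -2 + \left(2 u + u\right) = -2 + 3 u$)
$q{\left(D \right)} = -2 + D^{2} + 3 D$ ($q{\left(D \right)} = D D + \left(-2 + 3 D\right) = D^{2} + \left(-2 + 3 D\right) = -2 + D^{2} + 3 D$)
$h = 25$ ($h = 5^{2} = 25$)
$q{\left(H{\left(-5 \right)} \right)} + h^{2} = \left(-2 + \left(2 \left(-5\right)\right)^{2} + 3 \cdot 2 \left(-5\right)\right) + 25^{2} = \left(-2 + \left(-10\right)^{2} + 3 \left(-10\right)\right) + 625 = \left(-2 + 100 - 30\right) + 625 = 68 + 625 = 693$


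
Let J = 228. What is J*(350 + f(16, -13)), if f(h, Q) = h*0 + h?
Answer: 83448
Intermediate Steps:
f(h, Q) = h (f(h, Q) = 0 + h = h)
J*(350 + f(16, -13)) = 228*(350 + 16) = 228*366 = 83448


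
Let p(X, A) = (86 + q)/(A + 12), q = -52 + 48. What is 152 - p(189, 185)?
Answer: 29862/197 ≈ 151.58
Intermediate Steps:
q = -4
p(X, A) = 82/(12 + A) (p(X, A) = (86 - 4)/(A + 12) = 82/(12 + A))
152 - p(189, 185) = 152 - 82/(12 + 185) = 152 - 82/197 = 29862/197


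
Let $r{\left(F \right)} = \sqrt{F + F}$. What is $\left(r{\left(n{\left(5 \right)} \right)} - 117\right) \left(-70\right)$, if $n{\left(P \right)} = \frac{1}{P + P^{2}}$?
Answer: $8190 - \frac{14 \sqrt{15}}{3} \approx 8171.9$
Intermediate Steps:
$r{\left(F \right)} = \sqrt{2} \sqrt{F}$ ($r{\left(F \right)} = \sqrt{2 F} = \sqrt{2} \sqrt{F}$)
$\left(r{\left(n{\left(5 \right)} \right)} - 117\right) \left(-70\right) = \left(\sqrt{2} \sqrt{\frac{1}{5 \left(1 + 5\right)}} - 117\right) \left(-70\right) = \left(\sqrt{2} \sqrt{\frac{1}{5 \cdot 6}} - 117\right) \left(-70\right) = \left(\sqrt{2} \sqrt{\frac{1}{5} \cdot \frac{1}{6}} - 117\right) \left(-70\right) = \left(\frac{\sqrt{2}}{\sqrt{30}} - 117\right) \left(-70\right) = \left(\sqrt{2} \frac{\sqrt{30}}{30} - 117\right) \left(-70\right) = \left(\frac{\sqrt{15}}{15} - 117\right) \left(-70\right) = \left(-117 + \frac{\sqrt{15}}{15}\right) \left(-70\right) = 8190 - \frac{14 \sqrt{15}}{3}$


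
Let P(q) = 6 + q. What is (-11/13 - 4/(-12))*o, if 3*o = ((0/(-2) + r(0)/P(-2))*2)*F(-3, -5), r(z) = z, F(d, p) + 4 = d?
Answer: 0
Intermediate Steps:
F(d, p) = -4 + d
o = 0 (o = (((0/(-2) + 0/(6 - 2))*2)*(-4 - 3))/3 = (((0*(-1/2) + 0/4)*2)*(-7))/3 = (((0 + 0*(1/4))*2)*(-7))/3 = (((0 + 0)*2)*(-7))/3 = ((0*2)*(-7))/3 = (0*(-7))/3 = (1/3)*0 = 0)
(-11/13 - 4/(-12))*o = (-11/13 - 4/(-12))*0 = (-11*1/13 - 4*(-1/12))*0 = (-11/13 + 1/3)*0 = -20/39*0 = 0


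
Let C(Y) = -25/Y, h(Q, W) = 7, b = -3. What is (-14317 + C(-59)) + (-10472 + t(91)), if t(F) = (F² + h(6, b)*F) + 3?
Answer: -936187/59 ≈ -15868.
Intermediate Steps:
t(F) = 3 + F² + 7*F (t(F) = (F² + 7*F) + 3 = 3 + F² + 7*F)
(-14317 + C(-59)) + (-10472 + t(91)) = (-14317 - 25/(-59)) + (-10472 + (3 + 91² + 7*91)) = (-14317 - 25*(-1/59)) + (-10472 + (3 + 8281 + 637)) = (-14317 + 25/59) + (-10472 + 8921) = -844678/59 - 1551 = -936187/59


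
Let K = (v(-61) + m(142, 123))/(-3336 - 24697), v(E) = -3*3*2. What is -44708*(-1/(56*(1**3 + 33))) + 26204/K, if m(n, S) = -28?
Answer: 174829519287/10948 ≈ 1.5969e+7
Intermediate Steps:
v(E) = -18 (v(E) = -9*2 = -18)
K = 46/28033 (K = (-18 - 28)/(-3336 - 24697) = -46/(-28033) = -46*(-1/28033) = 46/28033 ≈ 0.0016409)
-44708*(-1/(56*(1**3 + 33))) + 26204/K = -44708*(-1/(56*(1**3 + 33))) + 26204/(46/28033) = -44708*(-1/(56*(1 + 33))) + 26204*(28033/46) = -44708/((-56*34)) + 367288366/23 = -44708/(-1904) + 367288366/23 = -44708*(-1/1904) + 367288366/23 = 11177/476 + 367288366/23 = 174829519287/10948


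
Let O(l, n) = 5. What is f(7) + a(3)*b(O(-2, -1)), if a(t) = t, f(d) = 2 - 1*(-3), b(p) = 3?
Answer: 14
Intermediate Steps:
f(d) = 5 (f(d) = 2 + 3 = 5)
f(7) + a(3)*b(O(-2, -1)) = 5 + 3*3 = 5 + 9 = 14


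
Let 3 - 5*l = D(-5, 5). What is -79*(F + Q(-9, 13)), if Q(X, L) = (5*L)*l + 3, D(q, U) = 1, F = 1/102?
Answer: -233761/102 ≈ -2291.8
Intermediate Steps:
F = 1/102 ≈ 0.0098039
l = ⅖ (l = ⅗ - ⅕*1 = ⅗ - ⅕ = ⅖ ≈ 0.40000)
Q(X, L) = 3 + 2*L (Q(X, L) = (5*L)*(⅖) + 3 = 2*L + 3 = 3 + 2*L)
-79*(F + Q(-9, 13)) = -79*(1/102 + (3 + 2*13)) = -79*(1/102 + (3 + 26)) = -79*(1/102 + 29) = -79*2959/102 = -233761/102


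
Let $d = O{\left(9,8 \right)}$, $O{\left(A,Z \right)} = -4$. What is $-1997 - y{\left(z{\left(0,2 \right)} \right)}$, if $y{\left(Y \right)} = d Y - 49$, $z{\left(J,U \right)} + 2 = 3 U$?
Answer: $-1932$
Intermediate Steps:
$d = -4$
$z{\left(J,U \right)} = -2 + 3 U$
$y{\left(Y \right)} = -49 - 4 Y$ ($y{\left(Y \right)} = - 4 Y - 49 = -49 - 4 Y$)
$-1997 - y{\left(z{\left(0,2 \right)} \right)} = -1997 - \left(-49 - 4 \left(-2 + 3 \cdot 2\right)\right) = -1997 - \left(-49 - 4 \left(-2 + 6\right)\right) = -1997 - \left(-49 - 16\right) = -1997 - -65 = -1997 + 65 = -1932$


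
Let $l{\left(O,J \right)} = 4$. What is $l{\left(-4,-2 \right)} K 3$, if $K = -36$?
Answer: $-432$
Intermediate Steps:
$l{\left(-4,-2 \right)} K 3 = 4 \left(-36\right) 3 = \left(-144\right) 3 = -432$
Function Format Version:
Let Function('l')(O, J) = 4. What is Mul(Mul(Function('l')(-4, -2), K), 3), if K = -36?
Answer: -432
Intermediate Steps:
Mul(Mul(Function('l')(-4, -2), K), 3) = Mul(Mul(4, -36), 3) = Mul(-144, 3) = -432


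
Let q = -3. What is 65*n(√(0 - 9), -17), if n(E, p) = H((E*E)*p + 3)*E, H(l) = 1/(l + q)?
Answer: 65*I/51 ≈ 1.2745*I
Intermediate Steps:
H(l) = 1/(-3 + l) (H(l) = 1/(l - 3) = 1/(-3 + l))
n(E, p) = 1/(E*p) (n(E, p) = E/(-3 + ((E*E)*p + 3)) = E/(-3 + (E²*p + 3)) = E/(-3 + (p*E² + 3)) = E/(-3 + (3 + p*E²)) = E/((p*E²)) = (1/(E²*p))*E = 1/(E*p))
65*n(√(0 - 9), -17) = 65*(1/(√(0 - 9)*(-17))) = 65*(-1/17/√(-9)) = 65*(-1/17/(3*I)) = 65*(-I/3*(-1/17)) = 65*(I/51) = 65*I/51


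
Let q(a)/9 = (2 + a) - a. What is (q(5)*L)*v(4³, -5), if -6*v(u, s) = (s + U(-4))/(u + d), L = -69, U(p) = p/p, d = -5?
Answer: -828/59 ≈ -14.034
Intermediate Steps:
U(p) = 1
q(a) = 18 (q(a) = 9*((2 + a) - a) = 9*2 = 18)
v(u, s) = -(1 + s)/(6*(-5 + u)) (v(u, s) = -(s + 1)/(6*(u - 5)) = -(1 + s)/(6*(-5 + u)))
(q(5)*L)*v(4³, -5) = (18*(-69))*((-1 - 1*(-5))/(6*(-5 + 4³))) = -207*(-1 + 5)/(-5 + 64) = -207*4/59 = -1242*2/177 = -828/59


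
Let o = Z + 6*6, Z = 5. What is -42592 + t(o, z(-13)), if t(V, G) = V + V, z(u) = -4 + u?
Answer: -42510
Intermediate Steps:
o = 41 (o = 5 + 6*6 = 5 + 36 = 41)
t(V, G) = 2*V
-42592 + t(o, z(-13)) = -42592 + 2*41 = -42592 + 82 = -42510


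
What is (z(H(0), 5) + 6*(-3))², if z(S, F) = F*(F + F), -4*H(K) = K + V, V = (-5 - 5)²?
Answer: 1024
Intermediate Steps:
V = 100 (V = (-10)² = 100)
H(K) = -25 - K/4 (H(K) = -(K + 100)/4 = -(100 + K)/4 = -25 - K/4)
z(S, F) = 2*F² (z(S, F) = F*(2*F) = 2*F²)
(z(H(0), 5) + 6*(-3))² = (2*5² + 6*(-3))² = (2*25 - 18)² = (50 - 18)² = 32² = 1024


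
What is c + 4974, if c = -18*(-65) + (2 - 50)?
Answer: 6096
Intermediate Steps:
c = 1122 (c = 1170 - 48 = 1122)
c + 4974 = 1122 + 4974 = 6096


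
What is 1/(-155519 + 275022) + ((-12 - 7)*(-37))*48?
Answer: 4032509233/119503 ≈ 33744.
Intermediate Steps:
1/(-155519 + 275022) + ((-12 - 7)*(-37))*48 = 1/119503 - 19*(-37)*48 = 1/119503 + 703*48 = 1/119503 + 33744 = 4032509233/119503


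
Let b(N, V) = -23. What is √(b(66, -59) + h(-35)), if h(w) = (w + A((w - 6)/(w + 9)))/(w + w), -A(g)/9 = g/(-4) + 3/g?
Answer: 3*I*√13800390695/74620 ≈ 4.7229*I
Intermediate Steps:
A(g) = -27/g + 9*g/4 (A(g) = -9*(g/(-4) + 3/g) = -9*(g*(-¼) + 3/g) = -9*(-g/4 + 3/g) = -9*(3/g - g/4) = -27/g + 9*g/4)
h(w) = (w - 27*(9 + w)/(-6 + w) + 9*(-6 + w)/(4*(9 + w)))/(2*w) (h(w) = (w + (-27*(w + 9)/(w - 6) + 9*((w - 6)/(w + 9))/4))/(w + w) = (w + (-27*(9 + w)/(-6 + w) + 9*((-6 + w)/(9 + w))/4))/((2*w)) = (w + (-27*(9 + w)/(-6 + w) + 9*((-6 + w)/(9 + w))/4))*(1/(2*w)) = (w + (-27*(9 + w)/(-6 + w) + 9*(-6 + w)/(4*(9 + w))))*(1/(2*w)) = (w - 27*(9 + w)/(-6 + w) + 9*(-6 + w)/(4*(9 + w)))*(1/(2*w)) = (w - 27*(9 + w)/(-6 + w) + 9*(-6 + w)/(4*(9 + w)))/(2*w))
√(b(66, -59) + h(-35)) = √(-23 + (⅛)*(-8424 - 2268*(-35) - 87*(-35)² + 4*(-35)³)/(-35*(-54 + (-35)² + 3*(-35)))) = √(-23 + (⅛)*(-1/35)*(-8424 + 79380 - 87*1225 + 4*(-42875))/(-54 + 1225 - 105)) = √(-23 + (⅛)*(-1/35)*(-8424 + 79380 - 106575 - 171500)/1066) = √(-23 + (⅛)*(-1/35)*(1/1066)*(-207119)) = √(-23 + 207119/298480) = √(-6657921/298480) = 3*I*√13800390695/74620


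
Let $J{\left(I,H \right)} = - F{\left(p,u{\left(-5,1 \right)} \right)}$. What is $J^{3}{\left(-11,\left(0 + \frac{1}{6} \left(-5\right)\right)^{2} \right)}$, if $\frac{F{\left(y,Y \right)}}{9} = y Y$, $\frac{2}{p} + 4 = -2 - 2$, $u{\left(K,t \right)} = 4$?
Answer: $729$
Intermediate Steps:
$p = - \frac{1}{4}$ ($p = \frac{2}{-4 - 4} = \frac{2}{-8} = 2 \left(- \frac{1}{8}\right) = - \frac{1}{4} \approx -0.25$)
$F{\left(y,Y \right)} = 9 Y y$ ($F{\left(y,Y \right)} = 9 y Y = 9 Y y$)
$J{\left(I,H \right)} = 9$ ($J{\left(I,H \right)} = - \frac{9 \cdot 4 \left(-1\right)}{4} = \left(-1\right) \left(-9\right) = 9$)
$J^{3}{\left(-11,\left(0 + \frac{1}{6} \left(-5\right)\right)^{2} \right)} = 9^{3} = 729$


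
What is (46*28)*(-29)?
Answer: -37352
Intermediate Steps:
(46*28)*(-29) = 1288*(-29) = -37352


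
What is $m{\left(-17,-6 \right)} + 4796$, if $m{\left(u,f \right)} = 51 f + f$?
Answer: $4484$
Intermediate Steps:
$m{\left(u,f \right)} = 52 f$
$m{\left(-17,-6 \right)} + 4796 = 52 \left(-6\right) + 4796 = -312 + 4796 = 4484$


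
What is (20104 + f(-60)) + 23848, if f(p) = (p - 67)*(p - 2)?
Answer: 51826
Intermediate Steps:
f(p) = (-67 + p)*(-2 + p)
(20104 + f(-60)) + 23848 = (20104 + (134 + (-60)² - 69*(-60))) + 23848 = (20104 + (134 + 3600 + 4140)) + 23848 = (20104 + 7874) + 23848 = 27978 + 23848 = 51826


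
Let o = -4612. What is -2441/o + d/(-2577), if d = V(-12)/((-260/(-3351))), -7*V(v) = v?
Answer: 938597833/1802577140 ≈ 0.52070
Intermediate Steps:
V(v) = -v/7
d = 10053/455 (d = (-1/7*(-12))/((-260/(-3351))) = 12/(7*((-260*(-1/3351)))) = 12/(7*(260/3351)) = (12/7)*(3351/260) = 10053/455 ≈ 22.095)
-2441/o + d/(-2577) = -2441/(-4612) + (10053/455)/(-2577) = -2441*(-1/4612) + (10053/455)*(-1/2577) = 2441/4612 - 3351/390845 = 938597833/1802577140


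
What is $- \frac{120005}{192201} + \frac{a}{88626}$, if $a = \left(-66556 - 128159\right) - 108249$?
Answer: $- \frac{11477591149}{2839000971} \approx -4.0428$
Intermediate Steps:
$a = -302964$ ($a = -194715 - 108249 = -302964$)
$- \frac{120005}{192201} + \frac{a}{88626} = - \frac{120005}{192201} - \frac{302964}{88626} = \left(-120005\right) \frac{1}{192201} - \frac{50494}{14771} = - \frac{120005}{192201} - \frac{50494}{14771} = - \frac{11477591149}{2839000971}$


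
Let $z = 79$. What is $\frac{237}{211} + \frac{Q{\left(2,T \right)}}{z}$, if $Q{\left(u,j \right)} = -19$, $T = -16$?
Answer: $\frac{14714}{16669} \approx 0.88272$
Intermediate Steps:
$\frac{237}{211} + \frac{Q{\left(2,T \right)}}{z} = \frac{237}{211} - \frac{19}{79} = \frac{14714}{16669}$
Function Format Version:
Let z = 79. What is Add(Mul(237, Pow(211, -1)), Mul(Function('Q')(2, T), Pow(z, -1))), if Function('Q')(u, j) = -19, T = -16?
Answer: Rational(14714, 16669) ≈ 0.88272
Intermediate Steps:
Add(Mul(237, Pow(211, -1)), Mul(Function('Q')(2, T), Pow(z, -1))) = Add(Mul(237, Pow(211, -1)), Mul(-19, Pow(79, -1))) = Add(Mul(237, Rational(1, 211)), Mul(-19, Rational(1, 79))) = Add(Rational(237, 211), Rational(-19, 79)) = Rational(14714, 16669)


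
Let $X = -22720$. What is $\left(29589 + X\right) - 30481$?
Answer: $-23612$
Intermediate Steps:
$\left(29589 + X\right) - 30481 = \left(29589 - 22720\right) - 30481 = 6869 - 30481 = -23612$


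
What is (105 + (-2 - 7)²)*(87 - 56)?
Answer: 5766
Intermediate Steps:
(105 + (-2 - 7)²)*(87 - 56) = (105 + (-9)²)*31 = (105 + 81)*31 = 186*31 = 5766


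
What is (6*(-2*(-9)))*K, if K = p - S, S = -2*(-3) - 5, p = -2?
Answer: -324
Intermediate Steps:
S = 1 (S = 6 - 5 = 1)
K = -3 (K = -2 - 1*1 = -2 - 1 = -3)
(6*(-2*(-9)))*K = (6*(-2*(-9)))*(-3) = (6*18)*(-3) = 108*(-3) = -324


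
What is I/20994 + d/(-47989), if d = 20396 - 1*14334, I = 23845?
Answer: 1017032077/1007481066 ≈ 1.0095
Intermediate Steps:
d = 6062 (d = 20396 - 14334 = 6062)
I/20994 + d/(-47989) = 23845/20994 + 6062/(-47989) = 23845*(1/20994) + 6062*(-1/47989) = 23845/20994 - 6062/47989 = 1017032077/1007481066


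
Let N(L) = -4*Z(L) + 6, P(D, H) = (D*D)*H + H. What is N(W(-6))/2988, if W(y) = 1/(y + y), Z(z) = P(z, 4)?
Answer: -91/26892 ≈ -0.0033839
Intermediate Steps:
P(D, H) = H + H*D**2 (P(D, H) = D**2*H + H = H*D**2 + H = H + H*D**2)
Z(z) = 4 + 4*z**2 (Z(z) = 4*(1 + z**2) = 4 + 4*z**2)
W(y) = 1/(2*y)
N(L) = -10 - 16*L**2 (N(L) = -4*(4 + 4*L**2) + 6 = (-16 - 16*L**2) + 6 = -10 - 16*L**2)
N(W(-6))/2988 = (-10 - 16*((1/2)/(-6))**2)/2988 = (-10 - 16*((1/2)*(-1/6))**2)*(1/2988) = (-10 - 16*(-1/12)**2)*(1/2988) = (-10 - 16*1/144)*(1/2988) = (-10 - 1/9)*(1/2988) = -91/9*1/2988 = -91/26892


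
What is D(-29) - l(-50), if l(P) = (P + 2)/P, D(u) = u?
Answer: -749/25 ≈ -29.960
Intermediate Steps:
l(P) = (2 + P)/P
D(-29) - l(-50) = -29 - (2 - 50)/(-50) = -29 - (-1)*(-48)/50 = -29 - 1*24/25 = -29 - 24/25 = -749/25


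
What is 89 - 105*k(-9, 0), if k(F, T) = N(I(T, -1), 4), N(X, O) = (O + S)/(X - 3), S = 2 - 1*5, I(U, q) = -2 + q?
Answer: 213/2 ≈ 106.50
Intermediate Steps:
S = -3 (S = 2 - 5 = -3)
N(X, O) = (-3 + O)/(-3 + X) (N(X, O) = (O - 3)/(X - 3) = (-3 + O)/(-3 + X))
k(F, T) = -1/6 (k(F, T) = (-3 + 4)/(-3 + (-2 - 1)) = 1/(-3 - 3) = 1/(-6) = -1/6*1 = -1/6)
89 - 105*k(-9, 0) = 89 - 105*(-1/6) = 89 + 35/2 = 213/2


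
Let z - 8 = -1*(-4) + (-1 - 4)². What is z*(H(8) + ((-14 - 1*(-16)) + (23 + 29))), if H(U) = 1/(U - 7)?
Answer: 2035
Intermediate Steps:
H(U) = 1/(-7 + U)
z = 37 (z = 8 + (-1*(-4) + (-1 - 4)²) = 8 + (4 + (-5)²) = 8 + (4 + 25) = 8 + 29 = 37)
z*(H(8) + ((-14 - 1*(-16)) + (23 + 29))) = 37*(1/(-7 + 8) + ((-14 - 1*(-16)) + (23 + 29))) = 37*(1/1 + ((-14 + 16) + 52)) = 37*(1 + (2 + 52)) = 37*(1 + 54) = 37*55 = 2035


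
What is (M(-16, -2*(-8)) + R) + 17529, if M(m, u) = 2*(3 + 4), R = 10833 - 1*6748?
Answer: 21628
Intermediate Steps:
R = 4085 (R = 10833 - 6748 = 4085)
M(m, u) = 14 (M(m, u) = 2*7 = 14)
(M(-16, -2*(-8)) + R) + 17529 = (14 + 4085) + 17529 = 4099 + 17529 = 21628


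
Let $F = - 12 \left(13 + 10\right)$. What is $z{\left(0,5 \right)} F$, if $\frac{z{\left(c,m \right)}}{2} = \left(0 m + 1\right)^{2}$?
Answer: $-552$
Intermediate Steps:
$z{\left(c,m \right)} = 2$ ($z{\left(c,m \right)} = 2 \left(0 m + 1\right)^{2} = 2 \left(0 + 1\right)^{2} = 2 \cdot 1^{2} = 2 \cdot 1 = 2$)
$F = -276$ ($F = \left(-12\right) 23 = -276$)
$z{\left(0,5 \right)} F = 2 \left(-276\right) = -552$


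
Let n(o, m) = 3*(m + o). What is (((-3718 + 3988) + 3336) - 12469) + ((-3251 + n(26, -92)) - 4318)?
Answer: -16630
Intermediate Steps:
n(o, m) = 3*m + 3*o
(((-3718 + 3988) + 3336) - 12469) + ((-3251 + n(26, -92)) - 4318) = (((-3718 + 3988) + 3336) - 12469) + ((-3251 + (3*(-92) + 3*26)) - 4318) = ((270 + 3336) - 12469) + ((-3251 + (-276 + 78)) - 4318) = (3606 - 12469) + ((-3251 - 198) - 4318) = -8863 + (-3449 - 4318) = -8863 - 7767 = -16630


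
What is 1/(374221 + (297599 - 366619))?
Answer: 1/305201 ≈ 3.2765e-6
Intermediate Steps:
1/(374221 + (297599 - 366619)) = 1/(374221 - 69020) = 1/305201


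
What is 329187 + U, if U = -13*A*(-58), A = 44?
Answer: 362363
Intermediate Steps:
U = 33176 (U = -13*44*(-58) = -572*(-58) = 33176)
329187 + U = 329187 + 33176 = 362363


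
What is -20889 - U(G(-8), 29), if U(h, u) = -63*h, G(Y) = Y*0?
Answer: -20889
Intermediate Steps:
G(Y) = 0
-20889 - U(G(-8), 29) = -20889 - (-63)*0 = -20889 - 1*0 = -20889 + 0 = -20889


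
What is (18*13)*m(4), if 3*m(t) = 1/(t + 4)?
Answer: 39/4 ≈ 9.7500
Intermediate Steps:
m(t) = 1/(3*(4 + t)) (m(t) = 1/(3*(t + 4)) = 1/(3*(4 + t)))
(18*13)*m(4) = (18*13)*(1/(3*(4 + 4))) = 234*((1/3)/8) = 234*((1/3)*(1/8)) = 234*(1/24) = 39/4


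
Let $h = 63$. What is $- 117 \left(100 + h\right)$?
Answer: $-19071$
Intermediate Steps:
$- 117 \left(100 + h\right) = - 117 \left(100 + 63\right) = \left(-117\right) 163 = -19071$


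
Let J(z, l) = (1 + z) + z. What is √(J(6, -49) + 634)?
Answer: √647 ≈ 25.436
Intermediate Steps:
J(z, l) = 1 + 2*z
√(J(6, -49) + 634) = √((1 + 2*6) + 634) = √((1 + 12) + 634) = √(13 + 634) = √647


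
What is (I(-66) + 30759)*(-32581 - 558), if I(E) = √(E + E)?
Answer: -1019322501 - 66278*I*√33 ≈ -1.0193e+9 - 3.8074e+5*I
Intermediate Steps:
I(E) = √2*√E (I(E) = √(2*E) = √2*√E)
(I(-66) + 30759)*(-32581 - 558) = (√2*√(-66) + 30759)*(-32581 - 558) = (√2*(I*√66) + 30759)*(-33139) = (2*I*√33 + 30759)*(-33139) = (30759 + 2*I*√33)*(-33139) = -1019322501 - 66278*I*√33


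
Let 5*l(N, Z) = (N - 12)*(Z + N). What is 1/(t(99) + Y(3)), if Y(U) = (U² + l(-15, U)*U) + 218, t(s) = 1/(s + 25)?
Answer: 620/261273 ≈ 0.0023730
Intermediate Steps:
t(s) = 1/(25 + s)
l(N, Z) = (-12 + N)*(N + Z)/5 (l(N, Z) = ((N - 12)*(Z + N))/5 = ((-12 + N)*(N + Z))/5 = (-12 + N)*(N + Z)/5)
Y(U) = 218 + U² + U*(81 - 27*U/5) (Y(U) = (U² + (-12/5*(-15) - 12*U/5 + (⅕)*(-15)² + (⅕)*(-15)*U)*U) + 218 = (U² + (36 - 12*U/5 + (⅕)*225 - 3*U)*U) + 218 = (U² + (36 - 12*U/5 + 45 - 3*U)*U) + 218 = (U² + (81 - 27*U/5)*U) + 218 = (U² + U*(81 - 27*U/5)) + 218 = 218 + U² + U*(81 - 27*U/5))
1/(t(99) + Y(3)) = 1/(1/(25 + 99) + (218 + 81*3 - 22/5*3²)) = 1/(1/124 + (218 + 243 - 22/5*9)) = 1/(1/124 + (218 + 243 - 198/5)) = 1/(1/124 + 2107/5) = 1/(261273/620) = 620/261273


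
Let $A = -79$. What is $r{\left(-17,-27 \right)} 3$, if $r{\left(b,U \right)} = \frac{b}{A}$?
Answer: $\frac{51}{79} \approx 0.64557$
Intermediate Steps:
$r{\left(b,U \right)} = - \frac{b}{79}$ ($r{\left(b,U \right)} = \frac{b}{-79} = b \left(- \frac{1}{79}\right) = - \frac{b}{79}$)
$r{\left(-17,-27 \right)} 3 = \left(- \frac{1}{79}\right) \left(-17\right) 3 = \frac{17}{79} \cdot 3 = \frac{51}{79}$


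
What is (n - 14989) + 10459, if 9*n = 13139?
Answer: -27631/9 ≈ -3070.1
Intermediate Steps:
n = 13139/9 (n = (⅑)*13139 = 13139/9 ≈ 1459.9)
(n - 14989) + 10459 = (13139/9 - 14989) + 10459 = -121762/9 + 10459 = -27631/9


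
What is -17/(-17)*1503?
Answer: 1503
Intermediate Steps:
-17/(-17)*1503 = -17*(-1/17)*1503 = 1*1503 = 1503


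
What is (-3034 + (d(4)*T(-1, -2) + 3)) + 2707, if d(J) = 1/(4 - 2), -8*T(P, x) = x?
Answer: -2591/8 ≈ -323.88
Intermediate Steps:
T(P, x) = -x/8
d(J) = 1/2
(-3034 + (d(4)*T(-1, -2) + 3)) + 2707 = (-3034 + ((-1/8*(-2))/2 + 3)) + 2707 = (-3034 + ((1/2)*(1/4) + 3)) + 2707 = (-3034 + (1/8 + 3)) + 2707 = (-3034 + 25/8) + 2707 = -24247/8 + 2707 = -2591/8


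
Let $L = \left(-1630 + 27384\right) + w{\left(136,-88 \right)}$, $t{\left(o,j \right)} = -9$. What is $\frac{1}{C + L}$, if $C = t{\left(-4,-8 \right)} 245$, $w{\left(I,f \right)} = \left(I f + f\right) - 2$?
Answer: $\frac{1}{11491} \approx 8.7025 \cdot 10^{-5}$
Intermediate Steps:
$w{\left(I,f \right)} = -2 + f + I f$ ($w{\left(I,f \right)} = \left(f + I f\right) - 2 = -2 + f + I f$)
$C = -2205$ ($C = \left(-9\right) 245 = -2205$)
$L = 13696$ ($L = \left(-1630 + 27384\right) - 12058 = 25754 - 12058 = 13696$)
$\frac{1}{C + L} = \frac{1}{-2205 + 13696} = \frac{1}{11491}$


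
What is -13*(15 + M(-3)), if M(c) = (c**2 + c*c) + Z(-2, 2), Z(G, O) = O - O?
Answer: -429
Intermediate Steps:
Z(G, O) = 0
M(c) = 2*c**2 (M(c) = (c**2 + c*c) + 0 = (c**2 + c**2) + 0 = 2*c**2 + 0 = 2*c**2)
-13*(15 + M(-3)) = -13*(15 + 2*(-3)**2) = -13*(15 + 2*9) = -13*(15 + 18) = -13*33 = -429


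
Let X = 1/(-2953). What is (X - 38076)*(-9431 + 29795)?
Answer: -2289696168156/2953 ≈ -7.7538e+8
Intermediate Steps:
X = -1/2953 ≈ -0.00033864
(X - 38076)*(-9431 + 29795) = (-1/2953 - 38076)*(-9431 + 29795) = -112438429/2953*20364 = -2289696168156/2953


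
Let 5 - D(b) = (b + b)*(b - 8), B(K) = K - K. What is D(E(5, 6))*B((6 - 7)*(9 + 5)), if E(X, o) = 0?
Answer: 0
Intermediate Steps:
B(K) = 0
D(b) = 5 - 2*b*(-8 + b) (D(b) = 5 - (b + b)*(b - 8) = 5 - 2*b*(-8 + b))
D(E(5, 6))*B((6 - 7)*(9 + 5)) = (5 - 2*0² + 16*0)*0 = (5 - 2*0 + 0)*0 = (5 + 0 + 0)*0 = 5*0 = 0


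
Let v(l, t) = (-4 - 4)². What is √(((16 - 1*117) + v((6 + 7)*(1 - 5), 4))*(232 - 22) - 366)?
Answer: 6*I*√226 ≈ 90.2*I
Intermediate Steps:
v(l, t) = 64 (v(l, t) = (-8)² = 64)
√(((16 - 1*117) + v((6 + 7)*(1 - 5), 4))*(232 - 22) - 366) = √(((16 - 1*117) + 64)*(232 - 22) - 366) = √(((16 - 117) + 64)*210 - 366) = √((-101 + 64)*210 - 366) = √(-37*210 - 366) = √(-7770 - 366) = √(-8136) = 6*I*√226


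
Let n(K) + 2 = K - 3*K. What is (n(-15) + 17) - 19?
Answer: 26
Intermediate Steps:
n(K) = -2 - 2*K (n(K) = -2 + (K - 3*K) = -2 - 2*K)
(n(-15) + 17) - 19 = ((-2 - 2*(-15)) + 17) - 19 = ((-2 + 30) + 17) - 19 = (28 + 17) - 19 = 45 - 19 = 26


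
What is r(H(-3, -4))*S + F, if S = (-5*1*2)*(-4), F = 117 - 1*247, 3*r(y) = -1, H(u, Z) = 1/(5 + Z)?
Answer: -430/3 ≈ -143.33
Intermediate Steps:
r(y) = -⅓ (r(y) = (⅓)*(-1) = -⅓)
F = -130 (F = 117 - 247 = -130)
S = 40 (S = -5*2*(-4) = -10*(-4) = 40)
r(H(-3, -4))*S + F = -⅓*40 - 130 = -40/3 - 130 = -430/3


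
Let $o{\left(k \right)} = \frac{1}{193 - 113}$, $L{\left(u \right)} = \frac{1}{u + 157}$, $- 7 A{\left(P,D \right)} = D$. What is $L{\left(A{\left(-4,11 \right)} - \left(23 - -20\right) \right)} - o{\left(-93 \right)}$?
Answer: $- \frac{227}{62960} \approx -0.0036055$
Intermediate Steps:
$A{\left(P,D \right)} = - \frac{D}{7}$
$L{\left(u \right)} = \frac{1}{157 + u}$
$o{\left(k \right)} = \frac{1}{80}$
$L{\left(A{\left(-4,11 \right)} - \left(23 - -20\right) \right)} - o{\left(-93 \right)} = \frac{1}{157 - \left(\frac{172}{7} + 20\right)} - \frac{1}{80} = \frac{1}{157 - \frac{312}{7}} - \frac{1}{80} = \frac{1}{\frac{787}{7}} - \frac{1}{80} = \frac{7}{787} - \frac{1}{80} = - \frac{227}{62960}$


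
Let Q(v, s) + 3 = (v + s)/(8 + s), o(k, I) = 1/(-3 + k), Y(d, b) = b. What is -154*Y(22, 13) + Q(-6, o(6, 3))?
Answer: -50142/25 ≈ -2005.7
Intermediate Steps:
Q(v, s) = -3 + (s + v)/(8 + s) (Q(v, s) = -3 + (v + s)/(8 + s) = -3 + (s + v)/(8 + s))
-154*Y(22, 13) + Q(-6, o(6, 3)) = -154*13 + (-24 - 6 - 2/(-3 + 6))/(8 + 1/(-3 + 6)) = -2002 + (-24 - 6 - 2/3)/(8 + 1/3) = -2002 + (-24 - 6 - 2*1/3)/(8 + 1/3) = -2002 + (-24 - 6 - 2/3)/(25/3) = -2002 + (3/25)*(-92/3) = -2002 - 92/25 = -50142/25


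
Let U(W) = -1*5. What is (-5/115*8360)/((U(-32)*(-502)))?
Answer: -836/5773 ≈ -0.14481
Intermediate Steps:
U(W) = -5
(-5/115*8360)/((U(-32)*(-502))) = (-5/115*8360)/((-5*(-502))) = (-5*1/115*8360)/2510 = -1/23*8360*(1/2510) = -8360/23*1/2510 = -836/5773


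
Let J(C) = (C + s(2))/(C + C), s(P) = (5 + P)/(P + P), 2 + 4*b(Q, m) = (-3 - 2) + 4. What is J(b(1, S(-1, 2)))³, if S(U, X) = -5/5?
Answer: -8/27 ≈ -0.29630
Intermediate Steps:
S(U, X) = -1 (S(U, X) = -5*⅕ = -1)
b(Q, m) = -¾ (b(Q, m) = -½ + ((-3 - 2) + 4)/4 = -½ + (-5 + 4)/4 = -½ + (¼)*(-1) = -½ - ¼ = -¾)
s(P) = (5 + P)/(2*P) (s(P) = (5 + P)/((2*P)) = (5 + P)*(1/(2*P)) = (5 + P)/(2*P))
J(C) = (7/4 + C)/(2*C) (J(C) = (C + (½)*(5 + 2)/2)/(C + C) = (C + (½)*(½)*7)/((2*C)) = (C + 7/4)*(1/(2*C)) = (7/4 + C)*(1/(2*C)) = (7/4 + C)/(2*C))
J(b(1, S(-1, 2)))³ = ((7 + 4*(-¾))/(8*(-¾)))³ = ((⅛)*(-4/3)*(7 - 3))³ = ((⅛)*(-4/3)*4)³ = (-⅔)³ = -8/27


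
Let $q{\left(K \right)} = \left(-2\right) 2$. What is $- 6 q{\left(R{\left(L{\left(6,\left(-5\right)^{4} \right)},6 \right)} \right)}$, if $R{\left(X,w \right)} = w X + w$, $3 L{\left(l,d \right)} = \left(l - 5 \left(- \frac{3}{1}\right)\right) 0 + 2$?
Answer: $24$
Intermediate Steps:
$L{\left(l,d \right)} = \frac{2}{3}$ ($L{\left(l,d \right)} = \frac{\left(l - 5 \left(- \frac{3}{1}\right)\right) 0 + 2}{3} = \frac{\left(l - 5 \left(\left(-3\right) 1\right)\right) 0 + 2}{3} = \frac{\left(l - -15\right) 0 + 2}{3} = \frac{\left(l + 15\right) 0 + 2}{3} = \frac{\left(15 + l\right) 0 + 2}{3} = \frac{0 + 2}{3} = \frac{1}{3} \cdot 2 = \frac{2}{3}$)
$R{\left(X,w \right)} = w + X w$ ($R{\left(X,w \right)} = X w + w = w + X w$)
$q{\left(K \right)} = -4$
$- 6 q{\left(R{\left(L{\left(6,\left(-5\right)^{4} \right)},6 \right)} \right)} = \left(-6\right) \left(-4\right) = 24$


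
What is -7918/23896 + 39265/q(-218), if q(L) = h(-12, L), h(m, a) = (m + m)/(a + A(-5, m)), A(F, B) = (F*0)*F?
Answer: 6392002309/17922 ≈ 3.5666e+5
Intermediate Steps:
A(F, B) = 0 (A(F, B) = 0*F = 0)
h(m, a) = 2*m/a (h(m, a) = (m + m)/(a + 0) = (2*m)/a = 2*m/a)
q(L) = -24/L (q(L) = 2*(-12)/L = -24/L)
-7918/23896 + 39265/q(-218) = -7918/23896 + 39265/((-24/(-218))) = -7918*1/23896 + 39265/((-24*(-1/218))) = -3959/11948 + 39265/(12/109) = -3959/11948 + 39265*(109/12) = -3959/11948 + 4279885/12 = 6392002309/17922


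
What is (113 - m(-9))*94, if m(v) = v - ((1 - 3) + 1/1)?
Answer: 11374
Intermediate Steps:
m(v) = 1 + v (m(v) = v - (-2 + 1) = v - 1*(-1) = v + 1 = 1 + v)
(113 - m(-9))*94 = (113 - (1 - 9))*94 = (113 - 1*(-8))*94 = (113 + 8)*94 = 121*94 = 11374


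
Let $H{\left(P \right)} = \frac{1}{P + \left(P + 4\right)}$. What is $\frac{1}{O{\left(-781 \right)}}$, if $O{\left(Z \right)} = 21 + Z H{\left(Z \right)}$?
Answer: $\frac{1558}{33499} \approx 0.046509$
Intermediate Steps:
$H{\left(P \right)} = \frac{1}{4 + 2 P}$ ($H{\left(P \right)} = \frac{1}{P + \left(4 + P\right)} = \frac{1}{4 + 2 P}$)
$O{\left(Z \right)} = 21 + \frac{Z}{2 \left(2 + Z\right)}$ ($O{\left(Z \right)} = 21 + Z \frac{1}{2 \left(2 + Z\right)} = 21 + \frac{Z}{2 \left(2 + Z\right)}$)
$\frac{1}{O{\left(-781 \right)}} = \frac{1}{\frac{1}{2} \frac{1}{2 - 781} \left(84 + 43 \left(-781\right)\right)} = \frac{1}{\frac{1}{2} \frac{1}{-779} \left(84 - 33583\right)} = \frac{1}{\frac{1}{2} \left(- \frac{1}{779}\right) \left(-33499\right)} = \frac{1}{\frac{33499}{1558}} = \frac{1558}{33499}$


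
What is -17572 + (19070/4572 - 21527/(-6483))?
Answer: -86769479603/4940046 ≈ -17565.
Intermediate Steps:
-17572 + (19070/4572 - 21527/(-6483)) = -17572 + (19070*(1/4572) - 21527*(-1/6483)) = -17572 + (9535/2286 + 21527/6483) = -17572 + 37008709/4940046 = -86769479603/4940046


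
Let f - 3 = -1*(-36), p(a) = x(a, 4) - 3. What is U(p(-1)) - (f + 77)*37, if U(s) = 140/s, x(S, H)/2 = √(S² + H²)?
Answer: -252808/59 + 280*√17/59 ≈ -4265.3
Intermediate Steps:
x(S, H) = 2*√(H² + S²) (x(S, H) = 2*√(S² + H²) = 2*√(H² + S²))
p(a) = -3 + 2*√(16 + a²) (p(a) = 2*√(4² + a²) - 3 = 2*√(16 + a²) - 3 = -3 + 2*√(16 + a²))
f = 39 (f = 3 - 1*(-36) = 3 + 36 = 39)
U(p(-1)) - (f + 77)*37 = 140/(-3 + 2*√(16 + (-1)²)) - (39 + 77)*37 = 140/(-3 + 2*√(16 + 1)) - 116*37 = 140/(-3 + 2*√17) - 1*4292 = 140/(-3 + 2*√17) - 4292 = -4292 + 140/(-3 + 2*√17)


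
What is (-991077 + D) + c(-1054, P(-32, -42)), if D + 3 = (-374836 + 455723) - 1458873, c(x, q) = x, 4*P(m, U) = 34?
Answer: -2370120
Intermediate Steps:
P(m, U) = 17/2 (P(m, U) = (¼)*34 = 17/2)
D = -1377989 (D = -3 + ((-374836 + 455723) - 1458873) = -3 + (80887 - 1458873) = -3 - 1377986 = -1377989)
(-991077 + D) + c(-1054, P(-32, -42)) = (-991077 - 1377989) - 1054 = -2369066 - 1054 = -2370120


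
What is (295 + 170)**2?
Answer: 216225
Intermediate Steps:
(295 + 170)**2 = 465**2 = 216225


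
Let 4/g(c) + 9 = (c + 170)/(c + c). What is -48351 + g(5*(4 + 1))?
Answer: -2465941/51 ≈ -48352.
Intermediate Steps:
g(c) = 4/(-9 + (170 + c)/(2*c)) (g(c) = 4/(-9 + (c + 170)/(c + c)) = 4/(-9 + (170 + c)/((2*c))) = 4/(-9 + (170 + c)*(1/(2*c))) = 4/(-9 + (170 + c)/(2*c)))
-48351 + g(5*(4 + 1)) = -48351 - 8*5*(4 + 1)/(-170 + 17*(5*(4 + 1))) = -48351 - 8*5*5/(-170 + 17*(5*5)) = -48351 - 8*25/(-170 + 17*25) = -48351 - 8*25/(-170 + 425) = -48351 - 8*25/255 = -48351 - 8*25*1/255 = -48351 - 40/51 = -2465941/51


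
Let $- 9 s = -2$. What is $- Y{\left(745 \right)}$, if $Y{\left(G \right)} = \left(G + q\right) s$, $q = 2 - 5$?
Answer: $- \frac{1484}{9} \approx -164.89$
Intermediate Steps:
$s = \frac{2}{9}$ ($s = \left(- \frac{1}{9}\right) \left(-2\right) = \frac{2}{9} \approx 0.22222$)
$q = -3$
$Y{\left(G \right)} = - \frac{2}{3} + \frac{2 G}{9}$ ($Y{\left(G \right)} = \left(G - 3\right) \frac{2}{9} = \left(-3 + G\right) \frac{2}{9} = - \frac{2}{3} + \frac{2 G}{9}$)
$- Y{\left(745 \right)} = - (- \frac{2}{3} + \frac{2}{9} \cdot 745) = - (- \frac{2}{3} + \frac{1490}{9}) = \left(-1\right) \frac{1484}{9} = - \frac{1484}{9}$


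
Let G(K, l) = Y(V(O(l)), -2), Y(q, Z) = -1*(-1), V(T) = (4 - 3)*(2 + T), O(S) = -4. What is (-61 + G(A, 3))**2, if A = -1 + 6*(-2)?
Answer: 3600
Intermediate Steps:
V(T) = 2 + T (V(T) = 1*(2 + T) = 2 + T)
A = -13 (A = -1 - 12 = -13)
Y(q, Z) = 1
G(K, l) = 1
(-61 + G(A, 3))**2 = (-61 + 1)**2 = (-60)**2 = 3600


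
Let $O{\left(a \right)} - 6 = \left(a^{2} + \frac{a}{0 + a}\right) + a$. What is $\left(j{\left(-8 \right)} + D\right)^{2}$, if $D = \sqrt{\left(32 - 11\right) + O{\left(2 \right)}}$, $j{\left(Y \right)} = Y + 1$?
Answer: $\left(-7 + \sqrt{34}\right)^{2} \approx 1.3667$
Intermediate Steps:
$j{\left(Y \right)} = 1 + Y$
$O{\left(a \right)} = 7 + a + a^{2}$ ($O{\left(a \right)} = 6 + \left(\left(a^{2} + \frac{a}{0 + a}\right) + a\right) = 6 + \left(\left(a^{2} + \frac{a}{a}\right) + a\right) = 6 + \left(\left(a^{2} + 1\right) + a\right) = 6 + \left(\left(1 + a^{2}\right) + a\right) = 6 + \left(1 + a + a^{2}\right) = 7 + a + a^{2}$)
$D = \sqrt{34}$ ($D = \sqrt{\left(32 - 11\right) + \left(7 + 2 + 2^{2}\right)} = \sqrt{\left(32 - 11\right) + \left(7 + 2 + 4\right)} = \sqrt{21 + 13} = \sqrt{34} \approx 5.8309$)
$\left(j{\left(-8 \right)} + D\right)^{2} = \left(\left(1 - 8\right) + \sqrt{34}\right)^{2} = \left(-7 + \sqrt{34}\right)^{2}$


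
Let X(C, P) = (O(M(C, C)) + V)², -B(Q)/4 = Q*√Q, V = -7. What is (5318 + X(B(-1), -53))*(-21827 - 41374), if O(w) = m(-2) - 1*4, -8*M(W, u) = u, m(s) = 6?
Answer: -337682943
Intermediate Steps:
M(W, u) = -u/8
B(Q) = -4*Q^(3/2) (B(Q) = -4*Q*√Q = -4*Q^(3/2))
O(w) = 2 (O(w) = 6 - 1*4 = 6 - 4 = 2)
X(C, P) = 25 (X(C, P) = (2 - 7)² = (-5)² = 25)
(5318 + X(B(-1), -53))*(-21827 - 41374) = (5318 + 25)*(-21827 - 41374) = 5343*(-63201) = -337682943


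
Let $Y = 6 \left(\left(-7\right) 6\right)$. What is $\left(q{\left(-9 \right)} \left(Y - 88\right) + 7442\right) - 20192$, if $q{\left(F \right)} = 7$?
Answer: $-15130$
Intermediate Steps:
$Y = -252$ ($Y = 6 \left(-42\right) = -252$)
$\left(q{\left(-9 \right)} \left(Y - 88\right) + 7442\right) - 20192 = \left(7 \left(-252 - 88\right) + 7442\right) - 20192 = \left(7 \left(-340\right) + 7442\right) - 20192 = \left(-2380 + 7442\right) - 20192 = 5062 - 20192 = -15130$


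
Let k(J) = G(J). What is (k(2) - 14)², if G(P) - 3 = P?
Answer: 81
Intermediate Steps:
G(P) = 3 + P
k(J) = 3 + J
(k(2) - 14)² = ((3 + 2) - 14)² = (5 - 14)² = (-9)² = 81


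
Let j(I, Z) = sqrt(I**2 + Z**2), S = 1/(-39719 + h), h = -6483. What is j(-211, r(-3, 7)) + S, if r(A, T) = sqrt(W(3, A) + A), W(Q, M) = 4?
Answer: -1/46202 + sqrt(44522) ≈ 211.00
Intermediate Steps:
S = -1/46202 (S = 1/(-39719 - 6483) = 1/(-46202) = -1/46202 ≈ -2.1644e-5)
r(A, T) = sqrt(4 + A)
j(-211, r(-3, 7)) + S = sqrt((-211)**2 + (sqrt(4 - 3))**2) - 1/46202 = sqrt(44521 + (sqrt(1))**2) - 1/46202 = sqrt(44521 + 1**2) - 1/46202 = sqrt(44521 + 1) - 1/46202 = sqrt(44522) - 1/46202 = -1/46202 + sqrt(44522)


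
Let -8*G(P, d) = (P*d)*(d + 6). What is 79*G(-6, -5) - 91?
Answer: -1549/4 ≈ -387.25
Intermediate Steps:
G(P, d) = -P*d*(6 + d)/8 (G(P, d) = -P*d*(d + 6)/8 = -P*d*(6 + d)/8)
79*G(-6, -5) - 91 = 79*(-1/8*(-6)*(-5)*(6 - 5)) - 91 = 79*(-1/8*(-6)*(-5)*1) - 91 = 79*(-15/4) - 91 = -1185/4 - 91 = -1549/4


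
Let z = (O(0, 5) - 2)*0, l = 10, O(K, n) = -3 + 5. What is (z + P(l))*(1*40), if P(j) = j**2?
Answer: 4000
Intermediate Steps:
O(K, n) = 2
z = 0 (z = (2 - 2)*0 = 0*0 = 0)
(z + P(l))*(1*40) = (0 + 10**2)*(1*40) = (0 + 100)*40 = 100*40 = 4000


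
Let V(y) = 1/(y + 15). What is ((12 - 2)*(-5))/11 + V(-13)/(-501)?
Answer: -50111/11022 ≈ -4.5465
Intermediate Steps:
V(y) = 1/(15 + y)
((12 - 2)*(-5))/11 + V(-13)/(-501) = ((12 - 2)*(-5))/11 + 1/((15 - 13)*(-501)) = (10*(-5))*(1/11) - 1/501/2 = -50*1/11 + (1/2)*(-1/501) = -50/11 - 1/1002 = -50111/11022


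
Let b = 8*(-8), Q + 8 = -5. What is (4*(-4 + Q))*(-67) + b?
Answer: 4492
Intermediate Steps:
Q = -13 (Q = -8 - 5 = -13)
b = -64
(4*(-4 + Q))*(-67) + b = (4*(-4 - 13))*(-67) - 64 = (4*(-17))*(-67) - 64 = -68*(-67) - 64 = 4556 - 64 = 4492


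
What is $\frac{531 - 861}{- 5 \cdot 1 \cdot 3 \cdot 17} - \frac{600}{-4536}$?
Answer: $\frac{4583}{3213} \approx 1.4264$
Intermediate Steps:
$\frac{531 - 861}{- 5 \cdot 1 \cdot 3 \cdot 17} - \frac{600}{-4536} = \frac{531 - 861}{\left(-5\right) 3 \cdot 17} - - \frac{25}{189} = - \frac{330}{\left(-15\right) 17} + \frac{25}{189} = - \frac{330}{-255} + \frac{25}{189} = \left(-330\right) \left(- \frac{1}{255}\right) + \frac{25}{189} = \frac{22}{17} + \frac{25}{189} = \frac{4583}{3213}$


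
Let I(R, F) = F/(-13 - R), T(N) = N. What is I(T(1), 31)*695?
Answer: -21545/14 ≈ -1538.9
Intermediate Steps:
I(T(1), 31)*695 = -1*31/(13 + 1)*695 = -1*31/14*695 = -1*31*1/14*695 = -31/14*695 = -21545/14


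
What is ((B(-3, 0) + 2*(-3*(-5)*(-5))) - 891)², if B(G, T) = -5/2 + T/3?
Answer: 4355569/4 ≈ 1.0889e+6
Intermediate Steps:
B(G, T) = -5/2 + T/3 (B(G, T) = -5*½ + T*(⅓) = -5/2 + T/3)
((B(-3, 0) + 2*(-3*(-5)*(-5))) - 891)² = (((-5/2 + (⅓)*0) + 2*(-3*(-5)*(-5))) - 891)² = (((-5/2 + 0) + 2*(15*(-5))) - 891)² = ((-5/2 + 2*(-75)) - 891)² = ((-5/2 - 150) - 891)² = (-305/2 - 891)² = (-2087/2)² = 4355569/4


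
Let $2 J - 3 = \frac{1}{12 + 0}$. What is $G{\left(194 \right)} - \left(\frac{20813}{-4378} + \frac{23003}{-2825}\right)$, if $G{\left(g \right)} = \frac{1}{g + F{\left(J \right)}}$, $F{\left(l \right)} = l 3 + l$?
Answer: $\frac{191638341759}{14853787850} \approx 12.902$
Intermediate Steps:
$J = \frac{37}{24}$ ($J = \frac{3}{2} + \frac{1}{2 \left(12 + 0\right)} = \frac{3}{2} + \frac{1}{2 \cdot 12} = \frac{3}{2} + \frac{1}{2} \cdot \frac{1}{12} = \frac{3}{2} + \frac{1}{24} = \frac{37}{24} \approx 1.5417$)
$F{\left(l \right)} = 4 l$ ($F{\left(l \right)} = 3 l + l = 4 l$)
$G{\left(g \right)} = \frac{1}{\frac{37}{6} + g}$ ($G{\left(g \right)} = \frac{1}{g + 4 \cdot \frac{37}{24}} = \frac{1}{g + \frac{37}{6}} = \frac{1}{\frac{37}{6} + g}$)
$G{\left(194 \right)} - \left(\frac{20813}{-4378} + \frac{23003}{-2825}\right) = \frac{6}{37 + 6 \cdot 194} - \left(\frac{20813}{-4378} + \frac{23003}{-2825}\right) = \frac{6}{37 + 1164} - \left(20813 \left(- \frac{1}{4378}\right) + 23003 \left(- \frac{1}{2825}\right)\right) = \frac{6}{1201} - \left(- \frac{20813}{4378} - \frac{23003}{2825}\right) = 6 \cdot \frac{1}{1201} - - \frac{159503859}{12367850} = \frac{6}{1201} + \frac{159503859}{12367850} = \frac{191638341759}{14853787850}$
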